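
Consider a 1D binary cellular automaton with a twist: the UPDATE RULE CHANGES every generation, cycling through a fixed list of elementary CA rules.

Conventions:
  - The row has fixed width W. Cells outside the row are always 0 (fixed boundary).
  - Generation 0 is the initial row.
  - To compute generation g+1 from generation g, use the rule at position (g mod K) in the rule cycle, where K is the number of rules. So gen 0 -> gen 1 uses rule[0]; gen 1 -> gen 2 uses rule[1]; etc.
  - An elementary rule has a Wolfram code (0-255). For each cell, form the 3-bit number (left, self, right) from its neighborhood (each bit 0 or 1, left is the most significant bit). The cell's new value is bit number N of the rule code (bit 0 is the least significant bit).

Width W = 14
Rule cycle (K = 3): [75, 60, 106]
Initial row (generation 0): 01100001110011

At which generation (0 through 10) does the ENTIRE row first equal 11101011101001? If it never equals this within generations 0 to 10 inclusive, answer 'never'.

Gen 0: 01100001110011
Gen 1 (rule 75): 11101111010111
Gen 2 (rule 60): 10011000111100
Gen 3 (rule 106): 00111001100100
Gen 4 (rule 75): 11101011101001
Gen 5 (rule 60): 10011110011101
Gen 6 (rule 106): 00110010110110
Gen 7 (rule 75): 11110100110110
Gen 8 (rule 60): 10001110101101
Gen 9 (rule 106): 00011011011110
Gen 10 (rule 75): 11111011010010

Answer: 4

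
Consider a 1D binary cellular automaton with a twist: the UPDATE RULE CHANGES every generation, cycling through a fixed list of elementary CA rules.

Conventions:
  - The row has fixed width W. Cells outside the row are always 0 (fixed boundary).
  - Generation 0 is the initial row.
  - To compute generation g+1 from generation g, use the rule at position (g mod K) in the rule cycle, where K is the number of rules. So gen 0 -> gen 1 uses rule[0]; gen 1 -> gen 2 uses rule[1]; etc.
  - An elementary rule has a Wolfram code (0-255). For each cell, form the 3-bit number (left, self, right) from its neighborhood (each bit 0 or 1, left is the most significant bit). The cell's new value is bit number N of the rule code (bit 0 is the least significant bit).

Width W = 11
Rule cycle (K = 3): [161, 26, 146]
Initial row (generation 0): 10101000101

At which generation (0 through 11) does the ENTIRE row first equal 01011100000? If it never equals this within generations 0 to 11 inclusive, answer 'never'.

Gen 0: 10101000101
Gen 1 (rule 161): 01010010010
Gen 2 (rule 26): 10001101101
Gen 3 (rule 146): 01010000000
Gen 4 (rule 161): 00100111111
Gen 5 (rule 26): 01011100000
Gen 6 (rule 146): 10001010000
Gen 7 (rule 161): 00100100111
Gen 8 (rule 26): 01011011100
Gen 9 (rule 146): 10000001010
Gen 10 (rule 161): 00111100100
Gen 11 (rule 26): 01100011010

Answer: 5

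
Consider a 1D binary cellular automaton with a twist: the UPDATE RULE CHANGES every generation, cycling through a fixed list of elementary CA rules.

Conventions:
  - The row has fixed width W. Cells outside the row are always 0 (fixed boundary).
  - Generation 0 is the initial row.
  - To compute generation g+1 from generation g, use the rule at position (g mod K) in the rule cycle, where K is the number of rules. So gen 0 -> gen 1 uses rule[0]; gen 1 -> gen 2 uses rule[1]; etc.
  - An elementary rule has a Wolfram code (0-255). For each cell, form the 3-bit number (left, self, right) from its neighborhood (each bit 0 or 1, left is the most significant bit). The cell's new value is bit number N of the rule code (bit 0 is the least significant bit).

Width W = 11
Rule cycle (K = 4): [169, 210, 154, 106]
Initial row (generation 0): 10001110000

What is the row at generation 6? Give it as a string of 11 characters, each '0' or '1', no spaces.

Answer: 01010000110

Derivation:
Gen 0: 10001110000
Gen 1 (rule 169): 00101100111
Gen 2 (rule 210): 01000111011
Gen 3 (rule 154): 10101110010
Gen 4 (rule 106): 01011010100
Gen 5 (rule 169): 00110101001
Gen 6 (rule 210): 01010000110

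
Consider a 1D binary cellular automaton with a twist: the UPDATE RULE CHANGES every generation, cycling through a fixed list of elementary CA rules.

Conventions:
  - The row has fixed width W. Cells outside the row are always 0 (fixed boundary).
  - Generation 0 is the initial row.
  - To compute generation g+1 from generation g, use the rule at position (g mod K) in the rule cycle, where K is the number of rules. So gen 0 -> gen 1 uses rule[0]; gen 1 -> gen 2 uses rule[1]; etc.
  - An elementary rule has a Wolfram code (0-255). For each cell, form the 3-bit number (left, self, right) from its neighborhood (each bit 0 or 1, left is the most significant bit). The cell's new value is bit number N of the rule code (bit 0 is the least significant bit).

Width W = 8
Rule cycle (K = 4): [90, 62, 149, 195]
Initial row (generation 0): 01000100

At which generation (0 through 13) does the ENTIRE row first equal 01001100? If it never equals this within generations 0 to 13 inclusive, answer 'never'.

Answer: never

Derivation:
Gen 0: 01000100
Gen 1 (rule 90): 10101010
Gen 2 (rule 62): 11111111
Gen 3 (rule 149): 01111110
Gen 4 (rule 195): 10111110
Gen 5 (rule 90): 00100011
Gen 6 (rule 62): 01110110
Gen 7 (rule 149): 00100001
Gen 8 (rule 195): 11001110
Gen 9 (rule 90): 11111011
Gen 10 (rule 62): 10000110
Gen 11 (rule 149): 11110001
Gen 12 (rule 195): 01110110
Gen 13 (rule 90): 11010111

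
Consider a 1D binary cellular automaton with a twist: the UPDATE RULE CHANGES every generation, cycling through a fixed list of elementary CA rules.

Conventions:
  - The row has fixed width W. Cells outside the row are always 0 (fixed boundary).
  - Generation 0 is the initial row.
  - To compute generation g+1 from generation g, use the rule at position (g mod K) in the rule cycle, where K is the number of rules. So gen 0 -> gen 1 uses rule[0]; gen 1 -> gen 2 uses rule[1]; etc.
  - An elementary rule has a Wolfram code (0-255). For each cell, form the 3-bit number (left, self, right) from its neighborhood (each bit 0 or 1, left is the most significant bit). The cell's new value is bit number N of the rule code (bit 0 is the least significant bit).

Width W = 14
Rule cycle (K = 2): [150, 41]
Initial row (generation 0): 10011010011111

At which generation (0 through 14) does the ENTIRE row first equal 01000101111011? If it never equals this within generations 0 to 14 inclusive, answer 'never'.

Answer: 9

Derivation:
Gen 0: 10011010011111
Gen 1 (rule 150): 11100011101110
Gen 2 (rule 41): 10001010011000
Gen 3 (rule 150): 11011011100100
Gen 4 (rule 41): 10110110000001
Gen 5 (rule 150): 10000001000011
Gen 6 (rule 41): 00111100011010
Gen 7 (rule 150): 01011010100011
Gen 8 (rule 41): 00110101001010
Gen 9 (rule 150): 01000101111011
Gen 10 (rule 41): 00010011000110
Gen 11 (rule 150): 00111100101001
Gen 12 (rule 41): 10100000010000
Gen 13 (rule 150): 10110000111000
Gen 14 (rule 41): 01100110100011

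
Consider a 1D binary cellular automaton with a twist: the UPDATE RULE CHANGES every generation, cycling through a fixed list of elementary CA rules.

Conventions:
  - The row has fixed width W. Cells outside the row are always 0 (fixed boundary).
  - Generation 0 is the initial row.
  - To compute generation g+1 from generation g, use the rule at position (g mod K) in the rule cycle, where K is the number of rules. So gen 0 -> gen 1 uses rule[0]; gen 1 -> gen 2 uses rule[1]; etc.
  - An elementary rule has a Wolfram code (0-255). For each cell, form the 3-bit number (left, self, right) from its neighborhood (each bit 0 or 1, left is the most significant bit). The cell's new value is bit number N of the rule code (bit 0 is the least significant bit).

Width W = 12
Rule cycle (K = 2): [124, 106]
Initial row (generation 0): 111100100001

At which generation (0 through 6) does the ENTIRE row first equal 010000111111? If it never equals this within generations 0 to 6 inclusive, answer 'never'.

Answer: 4

Derivation:
Gen 0: 111100100001
Gen 1 (rule 124): 100110110001
Gen 2 (rule 106): 001111110010
Gen 3 (rule 124): 001000011011
Gen 4 (rule 106): 010000111111
Gen 5 (rule 124): 011000100001
Gen 6 (rule 106): 111001000010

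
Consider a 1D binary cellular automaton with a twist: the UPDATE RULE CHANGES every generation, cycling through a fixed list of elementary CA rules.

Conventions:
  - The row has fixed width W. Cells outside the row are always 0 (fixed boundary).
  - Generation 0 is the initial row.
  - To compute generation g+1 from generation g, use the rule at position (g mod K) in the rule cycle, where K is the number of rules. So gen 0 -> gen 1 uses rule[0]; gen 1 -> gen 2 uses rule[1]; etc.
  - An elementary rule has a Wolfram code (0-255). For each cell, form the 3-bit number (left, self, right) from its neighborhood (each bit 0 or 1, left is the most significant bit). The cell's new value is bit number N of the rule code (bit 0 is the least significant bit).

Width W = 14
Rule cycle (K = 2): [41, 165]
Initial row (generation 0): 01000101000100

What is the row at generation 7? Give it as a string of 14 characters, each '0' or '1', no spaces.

Answer: 00111010011010

Derivation:
Gen 0: 01000101000100
Gen 1 (rule 41): 00010010010001
Gen 2 (rule 165): 11010010010101
Gen 3 (rule 41): 10100000001010
Gen 4 (rule 165): 11101111101110
Gen 5 (rule 41): 10011000011000
Gen 6 (rule 165): 10000011000011
Gen 7 (rule 41): 00111010011010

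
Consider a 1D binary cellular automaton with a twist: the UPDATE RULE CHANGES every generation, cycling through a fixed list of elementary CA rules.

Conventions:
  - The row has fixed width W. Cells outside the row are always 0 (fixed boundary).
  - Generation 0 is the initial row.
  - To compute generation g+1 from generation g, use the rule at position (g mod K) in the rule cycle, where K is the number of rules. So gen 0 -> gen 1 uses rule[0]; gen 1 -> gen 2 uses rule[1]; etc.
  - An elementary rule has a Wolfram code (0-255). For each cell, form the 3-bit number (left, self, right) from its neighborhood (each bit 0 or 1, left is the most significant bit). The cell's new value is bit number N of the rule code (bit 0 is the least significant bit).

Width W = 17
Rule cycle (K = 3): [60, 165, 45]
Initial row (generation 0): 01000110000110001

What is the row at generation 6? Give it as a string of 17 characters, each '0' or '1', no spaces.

Gen 0: 01000110000110001
Gen 1 (rule 60): 01100101000101001
Gen 2 (rule 165): 00000111010111001
Gen 3 (rule 45): 11110100111100001
Gen 4 (rule 60): 10001110100010001
Gen 5 (rule 165): 10100101101010101
Gen 6 (rule 45): 11100111011111111

Answer: 11100111011111111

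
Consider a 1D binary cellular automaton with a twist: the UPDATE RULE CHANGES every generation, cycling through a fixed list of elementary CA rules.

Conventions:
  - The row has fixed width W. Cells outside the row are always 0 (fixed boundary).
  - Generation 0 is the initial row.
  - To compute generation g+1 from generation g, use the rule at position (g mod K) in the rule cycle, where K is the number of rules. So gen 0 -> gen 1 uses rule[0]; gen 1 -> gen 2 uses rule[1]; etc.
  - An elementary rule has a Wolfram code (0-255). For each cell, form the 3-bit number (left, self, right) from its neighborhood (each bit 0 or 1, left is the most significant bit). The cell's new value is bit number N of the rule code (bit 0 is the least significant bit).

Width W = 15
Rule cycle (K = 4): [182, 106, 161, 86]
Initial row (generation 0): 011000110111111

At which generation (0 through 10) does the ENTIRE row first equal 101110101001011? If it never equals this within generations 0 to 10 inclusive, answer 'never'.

Answer: never

Derivation:
Gen 0: 011000110111111
Gen 1 (rule 182): 100101001011110
Gen 2 (rule 106): 001010010110010
Gen 3 (rule 161): 100100001000000
Gen 4 (rule 86): 111110011100000
Gen 5 (rule 182): 011101101010000
Gen 6 (rule 106): 110111110100000
Gen 7 (rule 161): 001011101001111
Gen 8 (rule 86): 011000101110001
Gen 9 (rule 182): 100101110101011
Gen 10 (rule 106): 001011011010111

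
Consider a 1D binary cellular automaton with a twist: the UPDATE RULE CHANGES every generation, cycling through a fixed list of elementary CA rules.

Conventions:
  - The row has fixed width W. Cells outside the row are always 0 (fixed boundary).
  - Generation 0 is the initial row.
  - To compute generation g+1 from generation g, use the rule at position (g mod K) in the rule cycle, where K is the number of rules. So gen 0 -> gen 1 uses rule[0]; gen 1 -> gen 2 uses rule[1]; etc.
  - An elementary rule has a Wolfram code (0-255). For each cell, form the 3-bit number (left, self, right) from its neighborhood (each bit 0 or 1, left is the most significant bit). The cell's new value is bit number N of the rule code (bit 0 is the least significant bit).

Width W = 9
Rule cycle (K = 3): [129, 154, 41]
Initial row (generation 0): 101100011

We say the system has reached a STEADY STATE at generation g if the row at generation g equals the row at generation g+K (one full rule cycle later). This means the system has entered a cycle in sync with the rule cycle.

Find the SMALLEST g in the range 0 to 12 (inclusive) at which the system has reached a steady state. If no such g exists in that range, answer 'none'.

Gen 0: 101100011
Gen 1 (rule 129): 000001000
Gen 2 (rule 154): 000010100
Gen 3 (rule 41): 111001001
Gen 4 (rule 129): 010000000
Gen 5 (rule 154): 101000000
Gen 6 (rule 41): 010011111
Gen 7 (rule 129): 000001110
Gen 8 (rule 154): 000011101
Gen 9 (rule 41): 111010010
Gen 10 (rule 129): 010000000
Gen 11 (rule 154): 101000000
Gen 12 (rule 41): 010011111
Gen 13 (rule 129): 000001110
Gen 14 (rule 154): 000011101
Gen 15 (rule 41): 111010010

Answer: none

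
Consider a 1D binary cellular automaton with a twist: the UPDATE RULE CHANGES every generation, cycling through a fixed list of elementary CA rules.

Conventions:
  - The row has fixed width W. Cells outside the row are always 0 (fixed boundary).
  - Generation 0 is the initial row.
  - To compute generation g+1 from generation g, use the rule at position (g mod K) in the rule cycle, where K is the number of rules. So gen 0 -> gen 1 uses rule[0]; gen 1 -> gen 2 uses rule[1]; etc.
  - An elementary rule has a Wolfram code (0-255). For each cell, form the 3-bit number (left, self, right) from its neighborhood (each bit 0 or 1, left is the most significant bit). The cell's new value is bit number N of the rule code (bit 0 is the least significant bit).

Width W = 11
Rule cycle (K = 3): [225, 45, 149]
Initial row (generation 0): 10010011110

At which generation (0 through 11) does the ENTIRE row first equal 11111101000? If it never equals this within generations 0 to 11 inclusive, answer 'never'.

Gen 0: 10010011110
Gen 1 (rule 225): 00000001110
Gen 2 (rule 45): 11111101000
Gen 3 (rule 149): 01111001111
Gen 4 (rule 225): 00111000111
Gen 5 (rule 45): 10100010100
Gen 6 (rule 149): 10111010111
Gen 7 (rule 225): 01011101011
Gen 8 (rule 45): 01110011110
Gen 9 (rule 149): 00101001101
Gen 10 (rule 225): 10010000110
Gen 11 (rule 45): 10010110100

Answer: 2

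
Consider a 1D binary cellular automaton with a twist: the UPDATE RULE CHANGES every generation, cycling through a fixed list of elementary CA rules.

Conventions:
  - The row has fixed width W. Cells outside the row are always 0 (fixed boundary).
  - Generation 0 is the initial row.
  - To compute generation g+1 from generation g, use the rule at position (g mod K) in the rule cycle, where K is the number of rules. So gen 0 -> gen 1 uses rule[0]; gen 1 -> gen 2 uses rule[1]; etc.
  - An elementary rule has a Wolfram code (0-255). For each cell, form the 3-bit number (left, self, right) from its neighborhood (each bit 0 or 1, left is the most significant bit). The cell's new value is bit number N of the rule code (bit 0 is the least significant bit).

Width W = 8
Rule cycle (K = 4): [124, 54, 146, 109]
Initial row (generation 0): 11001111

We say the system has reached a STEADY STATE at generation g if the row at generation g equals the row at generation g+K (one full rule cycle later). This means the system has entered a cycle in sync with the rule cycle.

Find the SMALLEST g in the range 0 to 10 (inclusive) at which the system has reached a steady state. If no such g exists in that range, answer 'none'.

Gen 0: 11001111
Gen 1 (rule 124): 11101001
Gen 2 (rule 54): 00011111
Gen 3 (rule 146): 00101110
Gen 4 (rule 109): 10111010
Gen 5 (rule 124): 11101111
Gen 6 (rule 54): 00010000
Gen 7 (rule 146): 00101000
Gen 8 (rule 109): 10111011
Gen 9 (rule 124): 11101111
Gen 10 (rule 54): 00010000
Gen 11 (rule 146): 00101000
Gen 12 (rule 109): 10111011
Gen 13 (rule 124): 11101111
Gen 14 (rule 54): 00010000

Answer: 5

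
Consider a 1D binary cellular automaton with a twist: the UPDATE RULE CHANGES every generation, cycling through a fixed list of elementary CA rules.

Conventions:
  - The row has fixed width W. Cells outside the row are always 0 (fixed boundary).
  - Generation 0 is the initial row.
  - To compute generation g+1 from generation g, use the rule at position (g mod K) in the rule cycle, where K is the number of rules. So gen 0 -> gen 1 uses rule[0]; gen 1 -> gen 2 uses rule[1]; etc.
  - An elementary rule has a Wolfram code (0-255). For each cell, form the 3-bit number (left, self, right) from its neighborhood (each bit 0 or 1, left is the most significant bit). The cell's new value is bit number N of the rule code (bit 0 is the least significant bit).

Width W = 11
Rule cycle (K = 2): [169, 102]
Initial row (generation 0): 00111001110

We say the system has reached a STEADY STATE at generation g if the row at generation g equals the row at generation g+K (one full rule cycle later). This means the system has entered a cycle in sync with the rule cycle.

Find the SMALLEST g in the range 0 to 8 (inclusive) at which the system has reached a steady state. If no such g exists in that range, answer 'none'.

Gen 0: 00111001110
Gen 1 (rule 169): 10110001100
Gen 2 (rule 102): 11010010100
Gen 3 (rule 169): 10100001001
Gen 4 (rule 102): 11100011011
Gen 5 (rule 169): 11001010110
Gen 6 (rule 102): 01011111010
Gen 7 (rule 169): 00111110100
Gen 8 (rule 102): 01000011100
Gen 9 (rule 169): 00011011001
Gen 10 (rule 102): 00101101011

Answer: none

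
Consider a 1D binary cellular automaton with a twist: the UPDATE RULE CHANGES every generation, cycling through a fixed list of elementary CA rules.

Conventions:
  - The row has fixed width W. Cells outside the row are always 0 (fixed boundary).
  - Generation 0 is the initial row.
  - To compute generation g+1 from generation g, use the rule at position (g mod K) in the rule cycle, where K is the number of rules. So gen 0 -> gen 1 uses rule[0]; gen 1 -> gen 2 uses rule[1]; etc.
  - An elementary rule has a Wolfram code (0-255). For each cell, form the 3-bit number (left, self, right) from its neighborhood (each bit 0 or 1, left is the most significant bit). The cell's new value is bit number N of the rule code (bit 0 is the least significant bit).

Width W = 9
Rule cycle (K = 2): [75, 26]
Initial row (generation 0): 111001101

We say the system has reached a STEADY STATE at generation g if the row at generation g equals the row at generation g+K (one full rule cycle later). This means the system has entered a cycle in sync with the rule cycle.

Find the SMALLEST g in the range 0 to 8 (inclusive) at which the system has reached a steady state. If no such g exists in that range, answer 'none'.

Gen 0: 111001101
Gen 1 (rule 75): 101011100
Gen 2 (rule 26): 000010010
Gen 3 (rule 75): 111100100
Gen 4 (rule 26): 100011010
Gen 5 (rule 75): 001111000
Gen 6 (rule 26): 011000100
Gen 7 (rule 75): 111011001
Gen 8 (rule 26): 100010110
Gen 9 (rule 75): 001100110
Gen 10 (rule 26): 011011101

Answer: none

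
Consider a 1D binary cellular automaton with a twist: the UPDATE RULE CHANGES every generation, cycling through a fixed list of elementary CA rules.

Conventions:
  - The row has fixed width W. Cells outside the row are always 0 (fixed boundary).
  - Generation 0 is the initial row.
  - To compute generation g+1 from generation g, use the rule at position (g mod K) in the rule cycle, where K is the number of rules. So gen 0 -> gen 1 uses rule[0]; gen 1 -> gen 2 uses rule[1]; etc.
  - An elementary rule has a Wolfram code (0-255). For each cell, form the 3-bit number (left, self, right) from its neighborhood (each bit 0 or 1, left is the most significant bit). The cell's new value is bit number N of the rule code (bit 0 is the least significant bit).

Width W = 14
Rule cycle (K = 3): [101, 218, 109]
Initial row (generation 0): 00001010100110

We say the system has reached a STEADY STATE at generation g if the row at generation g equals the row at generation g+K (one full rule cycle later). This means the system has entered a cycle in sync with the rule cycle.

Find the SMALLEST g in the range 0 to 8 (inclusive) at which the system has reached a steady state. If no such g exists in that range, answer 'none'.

Gen 0: 00001010100110
Gen 1 (rule 101): 11101111100010
Gen 2 (rule 218): 11101111110101
Gen 3 (rule 109): 10111000011111
Gen 4 (rule 101): 11001011000001
Gen 5 (rule 218): 11110011100010
Gen 6 (rule 109): 10010010101010
Gen 7 (rule 101): 10010011111110
Gen 8 (rule 218): 01101111111111
Gen 9 (rule 109): 01111000000001
Gen 10 (rule 101): 00001011111101
Gen 11 (rule 218): 00010011111100

Answer: none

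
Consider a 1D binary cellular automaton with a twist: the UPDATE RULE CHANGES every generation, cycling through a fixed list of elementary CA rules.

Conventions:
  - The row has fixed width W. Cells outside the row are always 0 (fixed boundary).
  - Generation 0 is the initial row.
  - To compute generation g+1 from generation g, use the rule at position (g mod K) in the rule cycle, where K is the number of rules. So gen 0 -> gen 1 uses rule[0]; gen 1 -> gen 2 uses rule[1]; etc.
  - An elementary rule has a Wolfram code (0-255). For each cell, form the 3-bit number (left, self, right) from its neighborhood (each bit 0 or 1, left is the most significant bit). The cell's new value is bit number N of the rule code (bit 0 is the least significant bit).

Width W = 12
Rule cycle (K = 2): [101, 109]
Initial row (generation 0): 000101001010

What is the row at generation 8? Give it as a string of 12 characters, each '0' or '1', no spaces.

Answer: 011111001010

Derivation:
Gen 0: 000101001010
Gen 1 (rule 101): 110111001110
Gen 2 (rule 109): 111101001010
Gen 3 (rule 101): 000111001110
Gen 4 (rule 109): 110101001010
Gen 5 (rule 101): 011111001110
Gen 6 (rule 109): 010001001010
Gen 7 (rule 101): 010101001110
Gen 8 (rule 109): 011111001010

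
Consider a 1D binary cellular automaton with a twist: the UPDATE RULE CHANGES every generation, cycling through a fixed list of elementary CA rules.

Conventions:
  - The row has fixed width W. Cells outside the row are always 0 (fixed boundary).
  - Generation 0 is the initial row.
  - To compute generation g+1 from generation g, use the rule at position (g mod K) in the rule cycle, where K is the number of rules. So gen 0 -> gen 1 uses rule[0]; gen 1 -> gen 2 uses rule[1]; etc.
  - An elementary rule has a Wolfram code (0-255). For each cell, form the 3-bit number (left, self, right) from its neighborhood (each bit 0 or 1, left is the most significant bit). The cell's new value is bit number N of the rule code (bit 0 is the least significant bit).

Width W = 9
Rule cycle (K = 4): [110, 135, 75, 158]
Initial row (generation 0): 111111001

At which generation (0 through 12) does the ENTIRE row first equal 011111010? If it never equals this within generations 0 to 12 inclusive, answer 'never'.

Answer: 4

Derivation:
Gen 0: 111111001
Gen 1 (rule 110): 100001011
Gen 2 (rule 135): 101111000
Gen 3 (rule 75): 001001011
Gen 4 (rule 158): 011111010
Gen 5 (rule 110): 110001110
Gen 6 (rule 135): 000110100
Gen 7 (rule 75): 111110001
Gen 8 (rule 158): 111101011
Gen 9 (rule 110): 100111111
Gen 10 (rule 135): 101011110
Gen 11 (rule 75): 000010010
Gen 12 (rule 158): 000111111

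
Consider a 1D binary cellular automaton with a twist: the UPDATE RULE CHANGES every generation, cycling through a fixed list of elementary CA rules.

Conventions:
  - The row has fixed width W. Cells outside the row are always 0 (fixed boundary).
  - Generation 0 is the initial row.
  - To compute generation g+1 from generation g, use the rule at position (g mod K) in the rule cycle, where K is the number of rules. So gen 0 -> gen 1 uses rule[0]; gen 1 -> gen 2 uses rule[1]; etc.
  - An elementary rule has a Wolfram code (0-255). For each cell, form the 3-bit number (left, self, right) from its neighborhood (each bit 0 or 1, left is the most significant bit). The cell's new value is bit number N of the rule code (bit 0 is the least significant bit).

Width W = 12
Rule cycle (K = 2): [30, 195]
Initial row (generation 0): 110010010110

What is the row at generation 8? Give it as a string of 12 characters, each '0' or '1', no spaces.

Answer: 101101010000

Derivation:
Gen 0: 110010010110
Gen 1 (rule 30): 101111110101
Gen 2 (rule 195): 000111110000
Gen 3 (rule 30): 001100001000
Gen 4 (rule 195): 110101110011
Gen 5 (rule 30): 100101001110
Gen 6 (rule 195): 001000010110
Gen 7 (rule 30): 011100110101
Gen 8 (rule 195): 101101010000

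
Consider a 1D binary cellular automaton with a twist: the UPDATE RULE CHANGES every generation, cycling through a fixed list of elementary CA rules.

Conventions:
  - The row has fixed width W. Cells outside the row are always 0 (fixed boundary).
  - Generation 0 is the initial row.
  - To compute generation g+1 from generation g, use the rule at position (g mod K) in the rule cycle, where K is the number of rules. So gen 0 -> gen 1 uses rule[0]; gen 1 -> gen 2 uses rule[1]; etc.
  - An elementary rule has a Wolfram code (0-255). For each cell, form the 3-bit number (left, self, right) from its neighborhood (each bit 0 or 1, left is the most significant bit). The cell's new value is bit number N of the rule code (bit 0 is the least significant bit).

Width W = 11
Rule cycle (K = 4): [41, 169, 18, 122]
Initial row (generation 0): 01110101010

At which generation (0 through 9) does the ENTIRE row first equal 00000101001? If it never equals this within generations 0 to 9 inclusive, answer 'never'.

Answer: 2

Derivation:
Gen 0: 01110101010
Gen 1 (rule 41): 01001010100
Gen 2 (rule 169): 00000101001
Gen 3 (rule 18): 00001000110
Gen 4 (rule 122): 00010101111
Gen 5 (rule 41): 11001011000
Gen 6 (rule 169): 10000110011
Gen 7 (rule 18): 01001001100
Gen 8 (rule 122): 10110111110
Gen 9 (rule 41): 01101100000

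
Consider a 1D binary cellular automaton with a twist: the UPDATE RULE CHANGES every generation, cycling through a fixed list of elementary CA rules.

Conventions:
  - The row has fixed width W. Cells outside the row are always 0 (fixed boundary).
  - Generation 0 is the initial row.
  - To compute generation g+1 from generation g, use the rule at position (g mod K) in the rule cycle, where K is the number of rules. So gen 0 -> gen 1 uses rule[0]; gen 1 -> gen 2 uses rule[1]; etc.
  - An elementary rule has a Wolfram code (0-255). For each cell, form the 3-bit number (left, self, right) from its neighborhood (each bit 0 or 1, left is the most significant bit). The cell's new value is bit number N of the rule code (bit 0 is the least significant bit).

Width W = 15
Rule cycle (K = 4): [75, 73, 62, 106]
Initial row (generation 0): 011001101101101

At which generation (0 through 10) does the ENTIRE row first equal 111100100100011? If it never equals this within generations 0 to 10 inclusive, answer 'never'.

Answer: never

Derivation:
Gen 0: 011001101101101
Gen 1 (rule 75): 111011101101100
Gen 2 (rule 73): 101010101101101
Gen 3 (rule 62): 111111111011011
Gen 4 (rule 106): 100000001111111
Gen 5 (rule 75): 001111111000001
Gen 6 (rule 73): 101000001011100
Gen 7 (rule 62): 111100011110010
Gen 8 (rule 106): 100100110010100
Gen 9 (rule 75): 001001110100001
Gen 10 (rule 73): 100001010001100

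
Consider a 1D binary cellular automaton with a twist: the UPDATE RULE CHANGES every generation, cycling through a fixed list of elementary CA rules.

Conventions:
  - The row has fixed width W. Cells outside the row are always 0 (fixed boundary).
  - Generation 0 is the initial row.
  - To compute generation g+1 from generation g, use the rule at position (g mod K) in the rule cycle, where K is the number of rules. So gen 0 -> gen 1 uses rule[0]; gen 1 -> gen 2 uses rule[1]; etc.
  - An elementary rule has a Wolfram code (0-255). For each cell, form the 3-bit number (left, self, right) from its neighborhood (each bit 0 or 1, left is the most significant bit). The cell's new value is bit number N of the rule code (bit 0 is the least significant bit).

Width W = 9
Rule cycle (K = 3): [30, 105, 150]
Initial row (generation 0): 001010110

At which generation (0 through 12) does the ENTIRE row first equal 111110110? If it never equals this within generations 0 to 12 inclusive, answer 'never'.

Gen 0: 001010110
Gen 1 (rule 30): 011010101
Gen 2 (rule 105): 011101010
Gen 3 (rule 150): 101001011
Gen 4 (rule 30): 101111010
Gen 5 (rule 105): 011001100
Gen 6 (rule 150): 100110010
Gen 7 (rule 30): 111101111
Gen 8 (rule 105): 100111001
Gen 9 (rule 150): 111010111
Gen 10 (rule 30): 100010100
Gen 11 (rule 105): 001001001
Gen 12 (rule 150): 011111111

Answer: never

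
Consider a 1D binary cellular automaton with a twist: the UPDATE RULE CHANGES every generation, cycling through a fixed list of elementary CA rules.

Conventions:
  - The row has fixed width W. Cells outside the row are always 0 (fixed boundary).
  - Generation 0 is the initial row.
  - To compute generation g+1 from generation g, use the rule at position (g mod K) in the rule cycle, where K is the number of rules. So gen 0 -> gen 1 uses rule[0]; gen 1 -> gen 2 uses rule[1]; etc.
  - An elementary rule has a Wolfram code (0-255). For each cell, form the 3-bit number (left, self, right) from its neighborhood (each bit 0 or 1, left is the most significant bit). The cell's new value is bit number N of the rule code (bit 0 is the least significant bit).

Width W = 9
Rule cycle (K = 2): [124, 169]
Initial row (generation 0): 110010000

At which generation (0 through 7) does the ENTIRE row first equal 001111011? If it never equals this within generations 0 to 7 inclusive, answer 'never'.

Answer: never

Derivation:
Gen 0: 110010000
Gen 1 (rule 124): 111011000
Gen 2 (rule 169): 110110011
Gen 3 (rule 124): 111111011
Gen 4 (rule 169): 111110110
Gen 5 (rule 124): 100011111
Gen 6 (rule 169): 001011110
Gen 7 (rule 124): 001110011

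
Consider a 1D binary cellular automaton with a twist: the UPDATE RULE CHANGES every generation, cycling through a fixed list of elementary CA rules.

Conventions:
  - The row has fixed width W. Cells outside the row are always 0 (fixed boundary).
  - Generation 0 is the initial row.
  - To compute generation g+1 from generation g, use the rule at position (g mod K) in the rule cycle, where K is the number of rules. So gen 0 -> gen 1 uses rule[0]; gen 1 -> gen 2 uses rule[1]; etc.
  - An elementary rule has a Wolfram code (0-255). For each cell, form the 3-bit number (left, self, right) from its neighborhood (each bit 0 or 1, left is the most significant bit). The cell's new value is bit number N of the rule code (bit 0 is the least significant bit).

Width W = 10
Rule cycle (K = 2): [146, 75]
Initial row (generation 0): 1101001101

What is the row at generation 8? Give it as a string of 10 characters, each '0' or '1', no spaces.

Answer: 1110110000

Derivation:
Gen 0: 1101001101
Gen 1 (rule 146): 0000110000
Gen 2 (rule 75): 1111110111
Gen 3 (rule 146): 0111100010
Gen 4 (rule 75): 1100101100
Gen 5 (rule 146): 0011000010
Gen 6 (rule 75): 1111011100
Gen 7 (rule 146): 0110001010
Gen 8 (rule 75): 1110110000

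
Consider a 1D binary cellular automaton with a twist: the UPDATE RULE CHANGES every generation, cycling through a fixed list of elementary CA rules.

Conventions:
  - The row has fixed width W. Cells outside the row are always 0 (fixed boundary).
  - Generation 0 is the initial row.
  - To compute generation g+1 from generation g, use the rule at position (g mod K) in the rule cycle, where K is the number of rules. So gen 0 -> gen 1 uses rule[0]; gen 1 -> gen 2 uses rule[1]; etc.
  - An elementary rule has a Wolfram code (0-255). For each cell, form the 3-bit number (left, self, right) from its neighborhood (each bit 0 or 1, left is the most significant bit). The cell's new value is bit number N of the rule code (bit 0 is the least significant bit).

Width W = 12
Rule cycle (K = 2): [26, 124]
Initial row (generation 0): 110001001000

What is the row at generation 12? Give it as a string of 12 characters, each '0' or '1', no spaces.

Gen 0: 110001001000
Gen 1 (rule 26): 101010110100
Gen 2 (rule 124): 111111111110
Gen 3 (rule 26): 100000000001
Gen 4 (rule 124): 110000000001
Gen 5 (rule 26): 101000000010
Gen 6 (rule 124): 111100000011
Gen 7 (rule 26): 100010000110
Gen 8 (rule 124): 110011000111
Gen 9 (rule 26): 101110101100
Gen 10 (rule 124): 111011111110
Gen 11 (rule 26): 100010000001
Gen 12 (rule 124): 110011000001

Answer: 110011000001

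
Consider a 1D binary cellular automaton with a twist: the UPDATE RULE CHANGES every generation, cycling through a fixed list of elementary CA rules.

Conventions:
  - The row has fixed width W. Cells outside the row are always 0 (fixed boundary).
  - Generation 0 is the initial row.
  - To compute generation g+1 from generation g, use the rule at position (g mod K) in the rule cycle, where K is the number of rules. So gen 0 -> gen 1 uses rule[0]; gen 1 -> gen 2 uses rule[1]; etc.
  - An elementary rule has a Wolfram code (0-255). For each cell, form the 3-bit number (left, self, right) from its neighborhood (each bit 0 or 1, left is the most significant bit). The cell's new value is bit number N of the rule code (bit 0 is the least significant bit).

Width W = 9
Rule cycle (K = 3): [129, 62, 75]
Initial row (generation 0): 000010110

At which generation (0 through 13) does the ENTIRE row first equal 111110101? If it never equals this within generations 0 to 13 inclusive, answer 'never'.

Gen 0: 000010110
Gen 1 (rule 129): 111000000
Gen 2 (rule 62): 100100000
Gen 3 (rule 75): 001001111
Gen 4 (rule 129): 100000110
Gen 5 (rule 62): 110001101
Gen 6 (rule 75): 110111100
Gen 7 (rule 129): 000011001
Gen 8 (rule 62): 000110111
Gen 9 (rule 75): 111110101
Gen 10 (rule 129): 011100000
Gen 11 (rule 62): 110010000
Gen 12 (rule 75): 110100111
Gen 13 (rule 129): 000000010

Answer: 9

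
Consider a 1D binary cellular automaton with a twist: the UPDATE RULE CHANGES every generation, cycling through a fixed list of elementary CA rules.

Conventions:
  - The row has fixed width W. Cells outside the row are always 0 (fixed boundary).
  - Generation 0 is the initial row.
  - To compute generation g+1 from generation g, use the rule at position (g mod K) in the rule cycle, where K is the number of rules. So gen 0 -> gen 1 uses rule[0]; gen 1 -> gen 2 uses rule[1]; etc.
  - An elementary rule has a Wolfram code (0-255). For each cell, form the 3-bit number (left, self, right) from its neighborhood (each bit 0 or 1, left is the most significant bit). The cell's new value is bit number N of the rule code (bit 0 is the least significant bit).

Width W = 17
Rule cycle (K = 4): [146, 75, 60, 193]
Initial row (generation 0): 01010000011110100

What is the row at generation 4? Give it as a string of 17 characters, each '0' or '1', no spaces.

Answer: 10000000000001000

Derivation:
Gen 0: 01010000011110100
Gen 1 (rule 146): 10001000101100010
Gen 2 (rule 75): 00110011001101100
Gen 3 (rule 60): 00101010101011010
Gen 4 (rule 193): 10000000000001000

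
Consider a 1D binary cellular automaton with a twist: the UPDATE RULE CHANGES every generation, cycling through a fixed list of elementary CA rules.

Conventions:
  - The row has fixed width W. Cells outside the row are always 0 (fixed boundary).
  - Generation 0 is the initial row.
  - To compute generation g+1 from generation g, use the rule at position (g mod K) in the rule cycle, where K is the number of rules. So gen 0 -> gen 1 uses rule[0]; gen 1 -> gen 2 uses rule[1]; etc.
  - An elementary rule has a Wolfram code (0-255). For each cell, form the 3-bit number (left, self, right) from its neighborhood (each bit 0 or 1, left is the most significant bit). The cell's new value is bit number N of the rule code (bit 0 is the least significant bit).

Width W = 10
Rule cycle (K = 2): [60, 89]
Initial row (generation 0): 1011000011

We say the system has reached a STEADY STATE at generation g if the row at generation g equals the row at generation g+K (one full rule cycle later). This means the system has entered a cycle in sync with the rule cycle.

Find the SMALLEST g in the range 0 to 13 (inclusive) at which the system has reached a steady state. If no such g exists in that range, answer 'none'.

Answer: none

Derivation:
Gen 0: 1011000011
Gen 1 (rule 60): 1110100010
Gen 2 (rule 89): 1010011001
Gen 3 (rule 60): 1111010101
Gen 4 (rule 89): 1001000000
Gen 5 (rule 60): 1101100000
Gen 6 (rule 89): 1101111111
Gen 7 (rule 60): 1011000000
Gen 8 (rule 89): 0011111111
Gen 9 (rule 60): 0010000000
Gen 10 (rule 89): 1001111111
Gen 11 (rule 60): 1101000000
Gen 12 (rule 89): 1100111111
Gen 13 (rule 60): 1010100000
Gen 14 (rule 89): 0000011111
Gen 15 (rule 60): 0000010000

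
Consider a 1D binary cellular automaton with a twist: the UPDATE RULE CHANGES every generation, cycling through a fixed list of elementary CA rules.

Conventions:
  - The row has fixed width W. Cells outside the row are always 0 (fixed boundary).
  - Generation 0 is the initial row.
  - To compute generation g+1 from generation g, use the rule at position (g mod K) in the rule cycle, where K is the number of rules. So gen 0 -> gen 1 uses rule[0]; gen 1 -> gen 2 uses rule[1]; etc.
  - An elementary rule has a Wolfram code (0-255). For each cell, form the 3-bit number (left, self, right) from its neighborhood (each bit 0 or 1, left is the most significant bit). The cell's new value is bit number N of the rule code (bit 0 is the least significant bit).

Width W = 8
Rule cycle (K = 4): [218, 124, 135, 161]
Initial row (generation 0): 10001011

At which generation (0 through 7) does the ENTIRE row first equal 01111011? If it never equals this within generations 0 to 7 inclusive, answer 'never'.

Gen 0: 10001011
Gen 1 (rule 218): 01010011
Gen 2 (rule 124): 01111011
Gen 3 (rule 135): 10110000
Gen 4 (rule 161): 01000111
Gen 5 (rule 218): 10101111
Gen 6 (rule 124): 11111001
Gen 7 (rule 135): 01110011

Answer: 2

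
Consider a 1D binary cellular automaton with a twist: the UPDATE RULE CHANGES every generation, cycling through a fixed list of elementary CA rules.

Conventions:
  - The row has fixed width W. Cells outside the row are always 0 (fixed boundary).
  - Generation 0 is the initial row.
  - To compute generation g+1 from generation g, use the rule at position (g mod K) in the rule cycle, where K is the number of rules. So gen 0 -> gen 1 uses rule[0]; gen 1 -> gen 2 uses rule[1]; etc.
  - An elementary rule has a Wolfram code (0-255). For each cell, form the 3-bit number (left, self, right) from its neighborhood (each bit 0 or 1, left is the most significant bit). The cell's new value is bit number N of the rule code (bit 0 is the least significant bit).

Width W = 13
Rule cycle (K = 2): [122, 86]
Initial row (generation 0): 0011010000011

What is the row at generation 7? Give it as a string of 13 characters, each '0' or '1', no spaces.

Gen 0: 0011010000011
Gen 1 (rule 122): 0111101000111
Gen 2 (rule 86): 1000101101001
Gen 3 (rule 122): 0101011110110
Gen 4 (rule 86): 1101000010011
Gen 5 (rule 122): 1110100101111
Gen 6 (rule 86): 0010111100001
Gen 7 (rule 122): 0101100110010

Answer: 0101100110010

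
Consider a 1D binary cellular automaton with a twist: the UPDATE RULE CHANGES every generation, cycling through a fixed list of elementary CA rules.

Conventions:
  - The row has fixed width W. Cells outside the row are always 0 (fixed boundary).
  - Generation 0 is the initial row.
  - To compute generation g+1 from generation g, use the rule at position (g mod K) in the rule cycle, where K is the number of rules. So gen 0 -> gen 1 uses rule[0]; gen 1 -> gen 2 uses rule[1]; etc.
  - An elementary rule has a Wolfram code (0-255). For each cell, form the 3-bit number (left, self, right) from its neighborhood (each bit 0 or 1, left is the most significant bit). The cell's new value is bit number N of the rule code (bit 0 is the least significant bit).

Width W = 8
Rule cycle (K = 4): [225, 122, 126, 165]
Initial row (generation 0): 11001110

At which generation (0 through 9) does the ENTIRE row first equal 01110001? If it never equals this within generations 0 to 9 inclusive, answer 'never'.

Answer: 4

Derivation:
Gen 0: 11001110
Gen 1 (rule 225): 01000110
Gen 2 (rule 122): 10101111
Gen 3 (rule 126): 11111001
Gen 4 (rule 165): 01110001
Gen 5 (rule 225): 00110100
Gen 6 (rule 122): 01111010
Gen 7 (rule 126): 11001111
Gen 8 (rule 165): 00000110
Gen 9 (rule 225): 11110010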